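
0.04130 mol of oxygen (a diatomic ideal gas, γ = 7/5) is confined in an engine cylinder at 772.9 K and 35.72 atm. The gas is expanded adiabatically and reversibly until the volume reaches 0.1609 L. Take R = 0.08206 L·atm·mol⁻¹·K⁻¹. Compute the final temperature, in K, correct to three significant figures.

T₂ ≈ 564 K

From PV = nRT: V₁ = nRT₁/P₁ = 0.07333 L.
Reversible adiabatic, γ = 7/5: T₂ = T₁·(V₁/V₂)^(γ−1) = 564.4 K; P₂ = P₁·(V₁/V₂)^γ = 11.89 atm.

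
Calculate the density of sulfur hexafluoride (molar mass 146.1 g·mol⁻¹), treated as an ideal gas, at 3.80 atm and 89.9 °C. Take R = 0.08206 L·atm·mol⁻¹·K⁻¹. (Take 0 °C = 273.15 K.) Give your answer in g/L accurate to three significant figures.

ρ = PM/(RT) = (3.80 × 146.1) / (0.08206 × 363.0)

ρ ≈ 18.6 g/L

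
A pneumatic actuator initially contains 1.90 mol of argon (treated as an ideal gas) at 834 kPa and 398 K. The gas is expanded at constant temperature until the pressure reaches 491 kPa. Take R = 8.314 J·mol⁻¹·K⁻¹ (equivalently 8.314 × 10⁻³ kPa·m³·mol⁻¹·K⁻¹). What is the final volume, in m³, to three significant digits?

From PV = nRT: V₁ = nRT₁/P₁ = 0.007538 m³.
T constant ⇒ Boyle's law P V = const: T₂ = T₁; V₂ = V₁·(P₁/P₂) = 0.01280 m³.

V₂ ≈ 0.0128 m³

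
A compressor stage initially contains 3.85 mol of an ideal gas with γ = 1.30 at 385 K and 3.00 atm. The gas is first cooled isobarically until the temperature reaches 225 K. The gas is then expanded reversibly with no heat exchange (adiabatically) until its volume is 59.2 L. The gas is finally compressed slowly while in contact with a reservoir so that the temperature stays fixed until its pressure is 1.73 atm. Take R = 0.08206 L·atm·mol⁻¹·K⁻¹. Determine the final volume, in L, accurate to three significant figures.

From PV = nRT: V₁ = nRT₁/P₁ = 40.54 L.
Isobaric, so V/T is constant: P₂ = P₁; V₂ = V₁·(T₂/T₁) = 23.69 L.
Adiabatic (γ = 1.30), T V^(γ−1) and P V^γ constant: T₃ = T₂·(V₂/V₃)^(γ−1) = 171.0 K; P₃ = P₂·(V₂/V₃)^γ = 0.9123 atm.
Isothermal, so P V is constant: T₄ = T₃; V₄ = V₃·(P₃/P₄) = 31.22 L.

V₄ ≈ 31.2 L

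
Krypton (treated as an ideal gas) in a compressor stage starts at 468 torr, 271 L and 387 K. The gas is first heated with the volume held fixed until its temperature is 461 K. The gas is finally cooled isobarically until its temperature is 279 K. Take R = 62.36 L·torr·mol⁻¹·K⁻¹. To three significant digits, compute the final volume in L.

Isochoric, so P/T is constant: V₂ = V₁; P₂ = P₁·(T₂/T₁) = 557.5 torr.
Isobaric, so V/T is constant: P₃ = P₂; V₃ = V₂·(T₃/T₂) = 164.0 L.

V₃ ≈ 164 L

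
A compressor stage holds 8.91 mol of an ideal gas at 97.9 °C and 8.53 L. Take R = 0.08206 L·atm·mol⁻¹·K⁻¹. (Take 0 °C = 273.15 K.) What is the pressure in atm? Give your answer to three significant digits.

P ≈ 31.8 atm

Convert: T = 371.05 K.
PV = nRT ⇒ P = nRT/V = (8.91 × 0.08206 × 371.05) / 8.53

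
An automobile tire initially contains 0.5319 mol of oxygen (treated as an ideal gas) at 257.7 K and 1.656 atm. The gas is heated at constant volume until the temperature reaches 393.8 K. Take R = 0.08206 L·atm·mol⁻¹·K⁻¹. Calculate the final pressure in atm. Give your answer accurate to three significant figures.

P₂ ≈ 2.53 atm

From PV = nRT: V₁ = nRT₁/P₁ = 6.792 L.
Isochoric, so P/T is constant: V₂ = V₁; P₂ = P₁·(T₂/T₁) = 2.531 atm.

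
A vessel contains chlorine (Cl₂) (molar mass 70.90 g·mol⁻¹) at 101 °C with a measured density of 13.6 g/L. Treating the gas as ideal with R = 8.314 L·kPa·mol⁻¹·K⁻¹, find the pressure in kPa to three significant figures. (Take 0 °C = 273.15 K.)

P ≈ 597 kPa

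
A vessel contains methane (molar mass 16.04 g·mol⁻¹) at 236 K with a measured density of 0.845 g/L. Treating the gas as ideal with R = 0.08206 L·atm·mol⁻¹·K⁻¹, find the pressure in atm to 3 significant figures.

P ≈ 1.02 atm

ρ = PM/(RT) ⇒ P = ρRT/M = (0.845 × 0.08206 × 236.0) / 16.04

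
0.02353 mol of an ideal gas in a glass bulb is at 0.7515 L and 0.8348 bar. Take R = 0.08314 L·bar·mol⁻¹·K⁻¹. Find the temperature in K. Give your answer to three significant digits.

T ≈ 321 K

PV = nRT ⇒ T = PV/(nR) = (0.8348 × 0.7515) / (0.02353 × 0.08314)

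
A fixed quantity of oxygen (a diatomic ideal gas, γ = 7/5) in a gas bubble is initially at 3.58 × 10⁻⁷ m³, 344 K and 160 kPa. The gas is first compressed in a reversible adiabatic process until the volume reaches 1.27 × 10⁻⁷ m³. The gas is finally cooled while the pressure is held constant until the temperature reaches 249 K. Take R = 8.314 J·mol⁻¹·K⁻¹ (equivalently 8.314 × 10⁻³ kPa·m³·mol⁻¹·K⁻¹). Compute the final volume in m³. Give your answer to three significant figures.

Reversible adiabatic, γ = 7/5: T₂ = T₁·(V₁/V₂)^(γ−1) = 520.7 K; P₂ = P₁·(V₁/V₂)^γ = 682.7 kPa.
Isobaric, so V/T is constant: P₃ = P₂; V₃ = V₂·(T₃/T₂) = 6.073e-08 m³.

V₃ ≈ 6.07e-08 m³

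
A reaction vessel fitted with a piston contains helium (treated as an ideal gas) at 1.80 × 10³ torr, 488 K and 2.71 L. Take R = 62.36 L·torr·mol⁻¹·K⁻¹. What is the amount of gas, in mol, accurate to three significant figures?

PV = nRT ⇒ n = PV/(RT) = (1.80e+03 × 2.71) / (62.36 × 488)

n ≈ 0.160 mol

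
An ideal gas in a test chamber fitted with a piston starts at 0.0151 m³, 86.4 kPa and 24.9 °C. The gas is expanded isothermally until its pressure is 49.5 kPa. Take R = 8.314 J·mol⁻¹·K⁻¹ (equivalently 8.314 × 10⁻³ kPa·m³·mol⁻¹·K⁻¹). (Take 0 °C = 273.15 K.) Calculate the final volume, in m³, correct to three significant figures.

V₂ ≈ 0.0264 m³

Convert: T₁ = 298.0 K.
T constant ⇒ Boyle's law P V = const: T₂ = T₁; V₂ = V₁·(P₁/P₂) = 0.02636 m³.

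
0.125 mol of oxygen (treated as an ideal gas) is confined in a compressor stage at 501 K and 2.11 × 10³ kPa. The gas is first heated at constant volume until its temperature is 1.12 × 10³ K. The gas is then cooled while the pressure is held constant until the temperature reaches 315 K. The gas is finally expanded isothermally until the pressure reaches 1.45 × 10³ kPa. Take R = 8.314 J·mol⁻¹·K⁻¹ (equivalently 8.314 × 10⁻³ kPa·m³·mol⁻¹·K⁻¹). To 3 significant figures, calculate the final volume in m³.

V₄ ≈ 0.000226 m³

From PV = nRT: V₁ = nRT₁/P₁ = 0.0002468 m³.
V constant ⇒ P ∝ T: V₂ = V₁; P₂ = P₁·(T₂/T₁) = 4717 kPa.
P constant ⇒ V ∝ T: P₃ = P₂; V₃ = V₂·(T₃/T₂) = 6.940e-05 m³.
Isothermal, so P V is constant: T₄ = T₃; V₄ = V₃·(P₃/P₄) = 0.0002258 m³.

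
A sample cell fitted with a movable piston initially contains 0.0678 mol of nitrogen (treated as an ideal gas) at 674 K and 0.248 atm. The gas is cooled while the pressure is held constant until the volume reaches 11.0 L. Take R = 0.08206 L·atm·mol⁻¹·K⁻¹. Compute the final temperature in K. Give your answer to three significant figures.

T₂ ≈ 490 K

From PV = nRT: V₁ = nRT₁/P₁ = 15.12 L.
P constant ⇒ V ∝ T: P₂ = P₁; T₂ = T₁·(V₂/V₁) = 490.3 K.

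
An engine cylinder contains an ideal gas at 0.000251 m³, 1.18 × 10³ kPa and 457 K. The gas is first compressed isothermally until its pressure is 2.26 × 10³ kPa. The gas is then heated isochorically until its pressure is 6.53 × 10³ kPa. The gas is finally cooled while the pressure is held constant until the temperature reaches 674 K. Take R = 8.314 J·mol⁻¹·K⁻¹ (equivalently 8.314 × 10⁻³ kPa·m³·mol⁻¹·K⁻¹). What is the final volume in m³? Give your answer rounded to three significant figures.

V₄ ≈ 6.69e-05 m³

Isothermal, so P V is constant: T₂ = T₁; V₂ = V₁·(P₁/P₂) = 0.0001311 m³.
Isochoric, so P/T is constant: V₃ = V₂; T₃ = T₂·(P₃/P₂) = 1320 K.
Isobaric, so V/T is constant: P₄ = P₃; V₄ = V₃·(T₄/T₃) = 6.689e-05 m³.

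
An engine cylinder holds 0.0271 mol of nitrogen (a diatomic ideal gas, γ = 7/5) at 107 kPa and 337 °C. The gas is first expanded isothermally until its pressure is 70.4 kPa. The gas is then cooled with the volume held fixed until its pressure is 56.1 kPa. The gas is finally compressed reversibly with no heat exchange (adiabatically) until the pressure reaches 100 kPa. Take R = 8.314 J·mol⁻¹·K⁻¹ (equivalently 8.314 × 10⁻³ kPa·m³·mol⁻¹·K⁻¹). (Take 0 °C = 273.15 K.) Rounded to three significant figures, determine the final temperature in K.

Convert: T₁ = 610.1 K.
From PV = nRT: V₁ = nRT₁/P₁ = 0.001285 m³.
Isothermal, so P V is constant: T₂ = T₁; V₂ = V₁·(P₁/P₂) = 0.001953 m³.
V constant ⇒ P ∝ T: V₃ = V₂; T₃ = T₂·(P₃/P₂) = 486.2 K.
Adiabatic (γ = 7/5), T V^(γ−1) and P V^γ constant: T₄ = T₃·(P₄/P₃)^((γ−1)/γ) = 573.5 K; V₄ = V₃·(P₃/P₄)^(1/γ) = 0.001292 m³.

T₄ ≈ 574 K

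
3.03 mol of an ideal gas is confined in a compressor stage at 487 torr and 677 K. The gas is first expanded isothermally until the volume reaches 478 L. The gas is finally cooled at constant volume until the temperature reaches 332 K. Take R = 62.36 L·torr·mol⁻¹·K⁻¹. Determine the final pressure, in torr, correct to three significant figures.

P₃ ≈ 131 torr

From PV = nRT: V₁ = nRT₁/P₁ = 262.7 L.
Isothermal, so P V is constant: T₂ = T₁; P₂ = P₁·(V₁/V₂) = 267.6 torr.
Isochoric, so P/T is constant: V₃ = V₂; P₃ = P₂·(T₃/T₂) = 131.2 torr.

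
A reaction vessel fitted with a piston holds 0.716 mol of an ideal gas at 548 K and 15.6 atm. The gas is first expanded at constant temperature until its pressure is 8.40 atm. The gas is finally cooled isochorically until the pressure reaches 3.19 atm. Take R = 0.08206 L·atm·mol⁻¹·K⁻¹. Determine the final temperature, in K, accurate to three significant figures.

From PV = nRT: V₁ = nRT₁/P₁ = 2.064 L.
Isothermal, so P V is constant: T₂ = T₁; V₂ = V₁·(P₁/P₂) = 3.833 L.
Isochoric, so P/T is constant: V₃ = V₂; T₃ = T₂·(P₃/P₂) = 208.1 K.

T₃ ≈ 208 K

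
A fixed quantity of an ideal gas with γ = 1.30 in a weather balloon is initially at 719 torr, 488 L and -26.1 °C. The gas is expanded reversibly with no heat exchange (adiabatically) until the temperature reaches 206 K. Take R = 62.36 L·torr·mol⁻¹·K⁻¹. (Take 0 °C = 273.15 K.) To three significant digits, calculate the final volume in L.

Convert: T₁ = 247.0 K.
Reversible adiabatic, γ = 1.30: P₂ = P₁·(T₂/T₁)^(γ/(γ−1)) = 327.2 torr; V₂ = V₁·(T₁/T₂)^(1/(γ−1)) = 894.3 L.

V₂ ≈ 894 L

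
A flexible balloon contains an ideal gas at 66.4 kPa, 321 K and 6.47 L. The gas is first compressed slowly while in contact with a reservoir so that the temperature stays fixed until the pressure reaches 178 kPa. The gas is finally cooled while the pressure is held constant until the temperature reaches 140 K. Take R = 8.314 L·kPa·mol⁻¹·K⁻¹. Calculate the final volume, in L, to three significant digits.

V₃ ≈ 1.05 L

Isothermal, so P V is constant: T₂ = T₁; V₂ = V₁·(P₁/P₂) = 2.414 L.
P constant ⇒ V ∝ T: P₃ = P₂; V₃ = V₂·(T₃/T₂) = 1.053 L.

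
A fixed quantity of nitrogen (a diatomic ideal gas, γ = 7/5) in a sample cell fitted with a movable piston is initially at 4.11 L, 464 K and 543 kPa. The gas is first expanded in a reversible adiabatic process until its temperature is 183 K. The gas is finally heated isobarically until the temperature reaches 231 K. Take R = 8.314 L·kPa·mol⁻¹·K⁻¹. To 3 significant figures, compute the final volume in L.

Adiabatic (γ = 7/5), T V^(γ−1) and P V^γ constant: P₂ = P₁·(T₂/T₁)^(γ/(γ−1)) = 20.92 kPa; V₂ = V₁·(T₁/T₂)^(1/(γ−1)) = 42.07 L.
P constant ⇒ V ∝ T: P₃ = P₂; V₃ = V₂·(T₃/T₂) = 53.11 L.

V₃ ≈ 53.1 L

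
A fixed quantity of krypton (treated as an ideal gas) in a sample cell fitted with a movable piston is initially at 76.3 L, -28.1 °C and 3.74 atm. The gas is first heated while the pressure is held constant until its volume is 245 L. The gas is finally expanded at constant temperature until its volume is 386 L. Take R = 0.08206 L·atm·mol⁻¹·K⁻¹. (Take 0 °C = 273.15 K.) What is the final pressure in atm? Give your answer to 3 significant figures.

P₃ ≈ 2.37 atm

Convert: T₁ = 245.0 K.
P constant ⇒ V ∝ T: P₂ = P₁; T₂ = T₁·(V₂/V₁) = 786.9 K.
Isothermal, so P V is constant: T₃ = T₂; P₃ = P₂·(V₂/V₃) = 2.374 atm.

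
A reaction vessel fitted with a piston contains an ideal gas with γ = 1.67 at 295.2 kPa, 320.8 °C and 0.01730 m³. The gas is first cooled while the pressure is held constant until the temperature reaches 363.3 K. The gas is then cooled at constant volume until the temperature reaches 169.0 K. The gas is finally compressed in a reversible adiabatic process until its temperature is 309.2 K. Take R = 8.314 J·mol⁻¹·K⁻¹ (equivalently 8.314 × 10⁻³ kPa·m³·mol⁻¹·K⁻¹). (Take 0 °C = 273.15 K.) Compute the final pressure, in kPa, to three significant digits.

Convert: T₁ = 594.0 K.
P constant ⇒ V ∝ T: P₂ = P₁; V₂ = V₁·(T₂/T₁) = 0.01058 m³.
V constant ⇒ P ∝ T: V₃ = V₂; P₃ = P₂·(T₃/T₂) = 137.3 kPa.
Adiabatic (γ = 1.67), T V^(γ−1) and P V^γ constant: P₄ = P₃·(T₄/T₃)^(γ/(γ−1)) = 619.0 kPa; V₄ = V₃·(T₃/T₄)^(1/(γ−1)) = 0.004295 m³.

P₄ ≈ 619 kPa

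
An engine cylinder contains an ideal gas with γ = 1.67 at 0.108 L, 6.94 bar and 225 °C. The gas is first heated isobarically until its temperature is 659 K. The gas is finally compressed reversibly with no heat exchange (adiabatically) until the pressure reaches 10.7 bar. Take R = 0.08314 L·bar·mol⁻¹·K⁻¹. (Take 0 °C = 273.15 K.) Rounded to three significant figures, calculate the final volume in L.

V₃ ≈ 0.110 L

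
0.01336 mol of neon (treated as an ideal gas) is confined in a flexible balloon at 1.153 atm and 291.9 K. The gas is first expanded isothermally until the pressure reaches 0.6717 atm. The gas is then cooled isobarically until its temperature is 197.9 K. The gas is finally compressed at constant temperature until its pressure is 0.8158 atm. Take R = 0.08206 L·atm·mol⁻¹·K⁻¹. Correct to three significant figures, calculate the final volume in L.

V₄ ≈ 0.266 L

From PV = nRT: V₁ = nRT₁/P₁ = 0.2776 L.
Isothermal, so P V is constant: T₂ = T₁; V₂ = V₁·(P₁/P₂) = 0.4764 L.
P constant ⇒ V ∝ T: P₃ = P₂; V₃ = V₂·(T₃/T₂) = 0.3230 L.
Isothermal, so P V is constant: T₄ = T₃; V₄ = V₃·(P₃/P₄) = 0.2660 L.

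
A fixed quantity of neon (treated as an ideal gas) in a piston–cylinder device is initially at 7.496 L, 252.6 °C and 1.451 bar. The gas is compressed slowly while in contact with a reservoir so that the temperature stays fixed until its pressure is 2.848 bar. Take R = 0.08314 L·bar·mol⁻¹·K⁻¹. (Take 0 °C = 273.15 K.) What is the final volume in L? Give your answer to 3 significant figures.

Convert: T₁ = 525.8 K.
T constant ⇒ Boyle's law P V = const: T₂ = T₁; V₂ = V₁·(P₁/P₂) = 3.819 L.

V₂ ≈ 3.82 L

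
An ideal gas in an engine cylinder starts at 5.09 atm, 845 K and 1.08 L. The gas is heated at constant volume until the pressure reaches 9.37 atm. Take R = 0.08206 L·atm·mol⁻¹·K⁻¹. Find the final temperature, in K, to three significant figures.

T₂ ≈ 1.56e+03 K

Isochoric, so P/T is constant: V₂ = V₁; T₂ = T₁·(P₂/P₁) = 1556 K.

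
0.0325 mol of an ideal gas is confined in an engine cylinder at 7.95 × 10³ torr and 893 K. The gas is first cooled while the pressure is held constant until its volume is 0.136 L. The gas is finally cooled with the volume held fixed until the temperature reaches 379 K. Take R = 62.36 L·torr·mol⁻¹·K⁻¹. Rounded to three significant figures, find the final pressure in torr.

From PV = nRT: V₁ = nRT₁/P₁ = 0.2277 L.
Isobaric, so V/T is constant: P₂ = P₁; T₂ = T₁·(V₂/V₁) = 533.5 K.
V constant ⇒ P ∝ T: V₃ = V₂; P₃ = P₂·(T₃/T₂) = 5648 torr.

P₃ ≈ 5.65e+03 torr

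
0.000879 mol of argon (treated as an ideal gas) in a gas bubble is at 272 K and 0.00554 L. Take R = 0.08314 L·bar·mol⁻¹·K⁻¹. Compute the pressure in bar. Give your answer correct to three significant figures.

PV = nRT ⇒ P = nRT/V = (0.000879 × 0.08314 × 272) / 0.00554

P ≈ 3.59 bar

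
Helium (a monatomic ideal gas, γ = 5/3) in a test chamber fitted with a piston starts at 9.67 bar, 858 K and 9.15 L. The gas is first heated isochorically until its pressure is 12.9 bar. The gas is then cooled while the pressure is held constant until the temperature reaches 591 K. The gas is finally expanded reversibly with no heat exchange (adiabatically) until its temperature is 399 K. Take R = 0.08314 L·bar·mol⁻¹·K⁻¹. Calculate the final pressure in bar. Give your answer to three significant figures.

Isochoric, so P/T is constant: V₂ = V₁; T₂ = T₁·(P₂/P₁) = 1145 K.
Isobaric, so V/T is constant: P₃ = P₂; V₃ = V₂·(T₃/T₂) = 4.725 L.
Adiabatic (γ = 5/3), T V^(γ−1) and P V^γ constant: P₄ = P₃·(T₄/T₃)^(γ/(γ−1)) = 4.831 bar; V₄ = V₃·(T₃/T₄)^(1/(γ−1)) = 8.517 L.

P₄ ≈ 4.83 bar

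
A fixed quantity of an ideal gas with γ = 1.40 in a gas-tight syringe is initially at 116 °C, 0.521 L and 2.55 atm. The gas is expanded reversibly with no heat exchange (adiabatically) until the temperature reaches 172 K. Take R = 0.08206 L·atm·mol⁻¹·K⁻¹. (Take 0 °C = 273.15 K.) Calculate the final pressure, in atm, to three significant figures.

Convert: T₁ = 389.1 K.
Adiabatic (γ = 1.40), T V^(γ−1) and P V^γ constant: P₂ = P₁·(T₂/T₁)^(γ/(γ−1)) = 0.1464 atm; V₂ = V₁·(T₁/T₂)^(1/(γ−1)) = 4.012 L.

P₂ ≈ 0.146 atm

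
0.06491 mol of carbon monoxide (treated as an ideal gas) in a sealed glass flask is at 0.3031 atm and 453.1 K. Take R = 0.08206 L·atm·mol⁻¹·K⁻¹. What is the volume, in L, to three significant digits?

PV = nRT ⇒ V = nRT/P = (0.06491 × 0.08206 × 453.1) / 0.3031

V ≈ 7.96 L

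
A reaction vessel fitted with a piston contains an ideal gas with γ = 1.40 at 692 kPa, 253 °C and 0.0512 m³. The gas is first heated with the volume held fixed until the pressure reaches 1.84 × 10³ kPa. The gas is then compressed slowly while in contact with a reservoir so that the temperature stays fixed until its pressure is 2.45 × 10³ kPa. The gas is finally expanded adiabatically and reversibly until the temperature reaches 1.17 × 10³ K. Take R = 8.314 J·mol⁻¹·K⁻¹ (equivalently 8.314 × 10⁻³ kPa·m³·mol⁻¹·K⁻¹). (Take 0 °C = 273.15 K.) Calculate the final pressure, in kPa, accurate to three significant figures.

P₄ ≈ 1.31e+03 kPa

Convert: T₁ = 526.1 K.
Isochoric, so P/T is constant: V₂ = V₁; T₂ = T₁·(P₂/P₁) = 1399 K.
T constant ⇒ Boyle's law P V = const: T₃ = T₂; V₃ = V₂·(P₂/P₃) = 0.03845 m³.
Adiabatic (γ = 1.40), T V^(γ−1) and P V^γ constant: P₄ = P₃·(T₄/T₃)^(γ/(γ−1)) = 1311 kPa; V₄ = V₃·(T₃/T₄)^(1/(γ−1)) = 0.06012 m³.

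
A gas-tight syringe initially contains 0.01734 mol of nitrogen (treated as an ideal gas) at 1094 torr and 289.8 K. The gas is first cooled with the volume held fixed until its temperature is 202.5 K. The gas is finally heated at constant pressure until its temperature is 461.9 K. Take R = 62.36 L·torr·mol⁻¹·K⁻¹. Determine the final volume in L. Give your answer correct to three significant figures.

V₃ ≈ 0.653 L

From PV = nRT: V₁ = nRT₁/P₁ = 0.2864 L.
V constant ⇒ P ∝ T: V₂ = V₁; P₂ = P₁·(T₂/T₁) = 764.4 torr.
Isobaric, so V/T is constant: P₃ = P₂; V₃ = V₂·(T₃/T₂) = 0.6534 L.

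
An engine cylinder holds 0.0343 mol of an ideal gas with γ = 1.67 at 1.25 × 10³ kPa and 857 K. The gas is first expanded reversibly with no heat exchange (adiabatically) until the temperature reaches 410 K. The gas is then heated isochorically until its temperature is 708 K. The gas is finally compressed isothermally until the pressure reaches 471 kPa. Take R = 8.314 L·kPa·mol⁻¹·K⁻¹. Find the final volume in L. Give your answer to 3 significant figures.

V₄ ≈ 0.429 L

From PV = nRT: V₁ = nRT₁/P₁ = 0.1955 L.
Reversible adiabatic, γ = 1.67: P₂ = P₁·(T₂/T₁)^(γ/(γ−1)) = 199.0 kPa; V₂ = V₁·(T₁/T₂)^(1/(γ−1)) = 0.5876 L.
Isochoric, so P/T is constant: V₃ = V₂; P₃ = P₂·(T₃/T₂) = 343.6 kPa.
T constant ⇒ Boyle's law P V = const: T₄ = T₃; V₄ = V₃·(P₃/P₄) = 0.4287 L.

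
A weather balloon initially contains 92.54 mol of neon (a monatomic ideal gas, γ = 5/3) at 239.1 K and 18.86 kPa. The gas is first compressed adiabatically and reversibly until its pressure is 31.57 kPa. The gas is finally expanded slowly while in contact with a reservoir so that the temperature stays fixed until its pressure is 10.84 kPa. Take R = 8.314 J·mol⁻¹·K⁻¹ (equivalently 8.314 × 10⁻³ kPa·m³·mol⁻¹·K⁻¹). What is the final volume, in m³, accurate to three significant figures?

V₃ ≈ 20.9 m³

From PV = nRT: V₁ = nRT₁/P₁ = 9.754 m³.
Reversible adiabatic, γ = 5/3: T₂ = T₁·(P₂/P₁)^((γ−1)/γ) = 293.8 K; V₂ = V₁·(P₁/P₂)^(1/γ) = 7.160 m³.
Isothermal, so P V is constant: T₃ = T₂; V₃ = V₂·(P₂/P₃) = 20.85 m³.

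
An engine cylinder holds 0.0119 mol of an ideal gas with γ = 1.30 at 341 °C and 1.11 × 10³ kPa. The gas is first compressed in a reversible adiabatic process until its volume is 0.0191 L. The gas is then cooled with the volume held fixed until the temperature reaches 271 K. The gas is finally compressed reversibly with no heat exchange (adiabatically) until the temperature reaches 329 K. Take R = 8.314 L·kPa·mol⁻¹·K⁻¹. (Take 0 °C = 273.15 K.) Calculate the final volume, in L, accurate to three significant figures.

V₄ ≈ 0.0100 L

Convert: T₁ = 614.1 K.
From PV = nRT: V₁ = nRT₁/P₁ = 0.05474 L.
Reversible adiabatic, γ = 1.30: T₂ = T₁·(V₁/V₂)^(γ−1) = 842.3 K; P₂ = P₁·(V₁/V₂)^γ = 4363 kPa.
Isochoric, so P/T is constant: V₃ = V₂; P₃ = P₂·(T₃/T₂) = 1404 kPa.
Reversible adiabatic, γ = 1.30: P₄ = P₃·(T₄/T₃)^(γ/(γ−1)) = 3253 kPa; V₄ = V₃·(T₃/T₄)^(1/(γ−1)) = 0.01001 L.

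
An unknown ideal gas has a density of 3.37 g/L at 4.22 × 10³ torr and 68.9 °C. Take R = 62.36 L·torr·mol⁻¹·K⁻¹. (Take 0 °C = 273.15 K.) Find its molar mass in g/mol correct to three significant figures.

ρ = PM/(RT) ⇒ M = ρRT/P = (3.37 × 62.36 × 342.0) / 4.22e+03

M ≈ 17.0 g/mol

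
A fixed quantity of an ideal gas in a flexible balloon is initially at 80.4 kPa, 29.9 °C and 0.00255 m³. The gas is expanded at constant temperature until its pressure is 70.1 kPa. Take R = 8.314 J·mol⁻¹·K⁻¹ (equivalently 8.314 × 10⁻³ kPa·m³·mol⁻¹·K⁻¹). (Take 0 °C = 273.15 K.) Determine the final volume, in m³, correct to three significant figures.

Convert: T₁ = 303.0 K.
Isothermal, so P V is constant: T₂ = T₁; V₂ = V₁·(P₁/P₂) = 0.002925 m³.

V₂ ≈ 0.00292 m³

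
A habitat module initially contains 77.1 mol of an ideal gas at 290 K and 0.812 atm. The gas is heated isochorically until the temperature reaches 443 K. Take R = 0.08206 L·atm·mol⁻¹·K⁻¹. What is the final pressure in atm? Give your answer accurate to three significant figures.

P₂ ≈ 1.24 atm

From PV = nRT: V₁ = nRT₁/P₁ = 2260 L.
Isochoric, so P/T is constant: V₂ = V₁; P₂ = P₁·(T₂/T₁) = 1.240 atm.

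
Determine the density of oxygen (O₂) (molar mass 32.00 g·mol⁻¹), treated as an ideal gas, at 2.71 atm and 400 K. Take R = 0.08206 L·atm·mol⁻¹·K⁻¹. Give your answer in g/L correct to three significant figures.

ρ ≈ 2.64 g/L

ρ = PM/(RT) = (2.71 × 32.00) / (0.08206 × 400.0)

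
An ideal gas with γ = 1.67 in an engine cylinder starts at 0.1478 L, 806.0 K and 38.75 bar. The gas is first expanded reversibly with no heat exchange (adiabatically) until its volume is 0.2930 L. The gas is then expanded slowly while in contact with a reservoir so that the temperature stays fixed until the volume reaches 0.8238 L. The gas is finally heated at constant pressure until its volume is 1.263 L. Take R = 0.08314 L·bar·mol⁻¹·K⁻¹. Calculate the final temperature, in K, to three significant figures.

T₄ ≈ 781 K

Adiabatic (γ = 1.67), T V^(γ−1) and P V^γ constant: T₂ = T₁·(V₁/V₂)^(γ−1) = 509.6 K; P₂ = P₁·(V₁/V₂)^γ = 12.36 bar.
T constant ⇒ Boyle's law P V = const: T₃ = T₂; P₃ = P₂·(V₂/V₃) = 4.395 bar.
Isobaric, so V/T is constant: P₄ = P₃; T₄ = T₃·(V₄/V₃) = 781.3 K.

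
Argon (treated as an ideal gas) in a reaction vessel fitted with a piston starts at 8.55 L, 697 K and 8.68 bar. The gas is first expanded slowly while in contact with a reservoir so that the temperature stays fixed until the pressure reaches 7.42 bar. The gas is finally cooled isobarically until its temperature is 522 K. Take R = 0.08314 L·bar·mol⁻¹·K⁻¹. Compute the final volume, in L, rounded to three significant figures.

V₃ ≈ 7.49 L

T constant ⇒ Boyle's law P V = const: T₂ = T₁; V₂ = V₁·(P₁/P₂) = 10.00 L.
Isobaric, so V/T is constant: P₃ = P₂; V₃ = V₂·(T₃/T₂) = 7.491 L.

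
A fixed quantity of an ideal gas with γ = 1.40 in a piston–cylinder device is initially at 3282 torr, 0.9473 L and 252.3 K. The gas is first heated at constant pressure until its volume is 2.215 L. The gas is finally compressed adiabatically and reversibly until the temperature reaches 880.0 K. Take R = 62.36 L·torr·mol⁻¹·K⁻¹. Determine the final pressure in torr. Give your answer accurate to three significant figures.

P₃ ≈ 1.33e+04 torr

P constant ⇒ V ∝ T: P₂ = P₁; T₂ = T₁·(V₂/V₁) = 589.9 K.
Reversible adiabatic, γ = 1.40: P₃ = P₂·(T₃/T₂)^(γ/(γ−1)) = 1.331e+04 torr; V₃ = V₂·(T₂/T₃)^(1/(γ−1)) = 0.8150 L.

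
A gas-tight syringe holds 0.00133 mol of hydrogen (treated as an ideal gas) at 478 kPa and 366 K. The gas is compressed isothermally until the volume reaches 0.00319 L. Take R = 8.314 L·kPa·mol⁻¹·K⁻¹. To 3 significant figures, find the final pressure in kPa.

P₂ ≈ 1.27e+03 kPa

From PV = nRT: V₁ = nRT₁/P₁ = 0.008467 L.
Isothermal, so P V is constant: T₂ = T₁; P₂ = P₁·(V₁/V₂) = 1269 kPa.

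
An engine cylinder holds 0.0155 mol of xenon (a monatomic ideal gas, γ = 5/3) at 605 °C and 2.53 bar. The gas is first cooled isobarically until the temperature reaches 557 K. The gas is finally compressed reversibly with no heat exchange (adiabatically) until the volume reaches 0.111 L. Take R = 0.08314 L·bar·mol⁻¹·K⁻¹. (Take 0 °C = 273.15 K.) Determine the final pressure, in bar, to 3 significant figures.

Convert: T₁ = 878.1 K.
From PV = nRT: V₁ = nRT₁/P₁ = 0.4473 L.
Isobaric, so V/T is constant: P₂ = P₁; V₂ = V₁·(T₂/T₁) = 0.2837 L.
Adiabatic (γ = 5/3), T V^(γ−1) and P V^γ constant: T₃ = T₂·(V₂/V₃)^(γ−1) = 1041 K; P₃ = P₂·(V₂/V₃)^γ = 12.09 bar.

P₃ ≈ 12.1 bar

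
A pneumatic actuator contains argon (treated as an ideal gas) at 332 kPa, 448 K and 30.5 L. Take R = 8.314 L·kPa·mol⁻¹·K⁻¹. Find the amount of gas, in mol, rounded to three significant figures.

PV = nRT ⇒ n = PV/(RT) = (332 × 30.5) / (8.314 × 448)

n ≈ 2.72 mol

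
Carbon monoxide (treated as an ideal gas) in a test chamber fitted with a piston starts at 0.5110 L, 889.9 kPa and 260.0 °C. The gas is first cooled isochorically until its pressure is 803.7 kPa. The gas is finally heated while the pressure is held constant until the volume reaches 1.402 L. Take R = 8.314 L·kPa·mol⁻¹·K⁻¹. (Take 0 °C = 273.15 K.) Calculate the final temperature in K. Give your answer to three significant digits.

T₃ ≈ 1.32e+03 K

Convert: T₁ = 533.1 K.
V constant ⇒ P ∝ T: V₂ = V₁; T₂ = T₁·(P₂/P₁) = 481.5 K.
P constant ⇒ V ∝ T: P₃ = P₂; T₃ = T₂·(V₃/V₂) = 1321 K.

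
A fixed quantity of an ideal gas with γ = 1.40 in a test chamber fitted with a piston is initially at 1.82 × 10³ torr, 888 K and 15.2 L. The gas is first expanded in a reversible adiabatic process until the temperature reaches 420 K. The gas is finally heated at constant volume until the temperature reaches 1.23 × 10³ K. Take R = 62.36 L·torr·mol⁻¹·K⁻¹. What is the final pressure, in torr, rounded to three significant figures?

P₃ ≈ 388 torr

Reversible adiabatic, γ = 1.40: P₂ = P₁·(T₂/T₁)^(γ/(γ−1)) = 132.4 torr; V₂ = V₁·(T₁/T₂)^(1/(γ−1)) = 98.80 L.
V constant ⇒ P ∝ T: V₃ = V₂; P₃ = P₂·(T₃/T₂) = 387.8 torr.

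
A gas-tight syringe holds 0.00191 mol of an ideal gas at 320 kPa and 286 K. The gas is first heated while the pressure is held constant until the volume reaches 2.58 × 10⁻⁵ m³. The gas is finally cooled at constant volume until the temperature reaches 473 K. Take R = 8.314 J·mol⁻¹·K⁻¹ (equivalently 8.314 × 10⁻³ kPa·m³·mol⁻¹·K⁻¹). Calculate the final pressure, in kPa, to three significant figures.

From PV = nRT: V₁ = nRT₁/P₁ = 1.419e-05 m³.
P constant ⇒ V ∝ T: P₂ = P₁; T₂ = T₁·(V₂/V₁) = 519.9 K.
V constant ⇒ P ∝ T: V₃ = V₂; P₃ = P₂·(T₃/T₂) = 291.1 kPa.

P₃ ≈ 291 kPa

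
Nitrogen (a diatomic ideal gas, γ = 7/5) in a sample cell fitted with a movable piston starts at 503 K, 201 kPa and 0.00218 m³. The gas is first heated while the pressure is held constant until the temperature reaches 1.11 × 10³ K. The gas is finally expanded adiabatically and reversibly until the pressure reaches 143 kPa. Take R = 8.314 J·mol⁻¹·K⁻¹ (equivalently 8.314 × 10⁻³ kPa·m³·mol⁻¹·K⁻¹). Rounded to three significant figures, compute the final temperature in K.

P constant ⇒ V ∝ T: P₂ = P₁; V₂ = V₁·(T₂/T₁) = 0.004811 m³.
Adiabatic (γ = 7/5), T V^(γ−1) and P V^γ constant: T₃ = T₂·(P₃/P₂)^((γ−1)/γ) = 1007 K; V₃ = V₂·(P₂/P₃)^(1/γ) = 0.006135 m³.

T₃ ≈ 1.01e+03 K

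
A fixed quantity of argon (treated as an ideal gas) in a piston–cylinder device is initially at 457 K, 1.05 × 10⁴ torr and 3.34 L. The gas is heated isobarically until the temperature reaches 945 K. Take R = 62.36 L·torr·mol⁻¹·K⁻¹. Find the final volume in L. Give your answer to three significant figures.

P constant ⇒ V ∝ T: P₂ = P₁; V₂ = V₁·(T₂/T₁) = 6.907 L.

V₂ ≈ 6.91 L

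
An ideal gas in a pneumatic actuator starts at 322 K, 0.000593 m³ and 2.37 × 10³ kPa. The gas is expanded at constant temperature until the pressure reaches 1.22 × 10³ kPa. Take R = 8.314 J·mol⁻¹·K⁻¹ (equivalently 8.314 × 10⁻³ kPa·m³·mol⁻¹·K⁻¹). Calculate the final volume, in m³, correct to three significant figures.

V₂ ≈ 0.00115 m³

Isothermal, so P V is constant: T₂ = T₁; V₂ = V₁·(P₁/P₂) = 0.001152 m³.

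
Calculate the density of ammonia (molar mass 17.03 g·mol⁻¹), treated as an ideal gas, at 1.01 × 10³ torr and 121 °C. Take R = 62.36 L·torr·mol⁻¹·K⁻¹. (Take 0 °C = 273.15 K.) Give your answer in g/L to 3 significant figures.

ρ = PM/(RT) = (1.01e+03 × 17.03) / (62.36 × 394.1)

ρ ≈ 0.700 g/L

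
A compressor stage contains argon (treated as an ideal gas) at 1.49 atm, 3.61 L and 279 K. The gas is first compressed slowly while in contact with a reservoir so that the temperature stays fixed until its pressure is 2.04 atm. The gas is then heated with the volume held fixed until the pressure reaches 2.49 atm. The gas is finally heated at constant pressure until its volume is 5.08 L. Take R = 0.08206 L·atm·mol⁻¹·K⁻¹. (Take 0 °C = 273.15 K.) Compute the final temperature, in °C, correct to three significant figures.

T₄ ≈ 383 °C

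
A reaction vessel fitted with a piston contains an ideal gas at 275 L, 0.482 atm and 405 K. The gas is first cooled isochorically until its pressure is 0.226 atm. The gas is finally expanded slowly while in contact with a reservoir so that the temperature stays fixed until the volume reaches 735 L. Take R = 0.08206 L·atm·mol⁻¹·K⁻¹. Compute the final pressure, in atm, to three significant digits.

Isochoric, so P/T is constant: V₂ = V₁; T₂ = T₁·(P₂/P₁) = 189.9 K.
T constant ⇒ Boyle's law P V = const: T₃ = T₂; P₃ = P₂·(V₂/V₃) = 0.08456 atm.

P₃ ≈ 0.0846 atm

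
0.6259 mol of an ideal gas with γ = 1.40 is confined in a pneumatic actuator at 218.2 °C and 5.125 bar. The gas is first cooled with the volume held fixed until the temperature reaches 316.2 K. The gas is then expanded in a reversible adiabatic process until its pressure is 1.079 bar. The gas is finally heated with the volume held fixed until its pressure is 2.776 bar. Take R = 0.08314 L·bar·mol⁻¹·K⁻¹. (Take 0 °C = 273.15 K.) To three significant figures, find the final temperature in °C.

Convert: T₁ = 491.3 K.
From PV = nRT: V₁ = nRT₁/P₁ = 4.989 L.
V constant ⇒ P ∝ T: V₂ = V₁; P₂ = P₁·(T₂/T₁) = 3.298 bar.
Reversible adiabatic, γ = 1.40: T₃ = T₂·(P₃/P₂)^((γ−1)/γ) = 229.8 K; V₃ = V₂·(P₂/P₃)^(1/γ) = 11.08 L.
V constant ⇒ P ∝ T: V₄ = V₃; T₄ = T₃·(P₄/P₃) = 591.2 K.

T₄ ≈ 318 °C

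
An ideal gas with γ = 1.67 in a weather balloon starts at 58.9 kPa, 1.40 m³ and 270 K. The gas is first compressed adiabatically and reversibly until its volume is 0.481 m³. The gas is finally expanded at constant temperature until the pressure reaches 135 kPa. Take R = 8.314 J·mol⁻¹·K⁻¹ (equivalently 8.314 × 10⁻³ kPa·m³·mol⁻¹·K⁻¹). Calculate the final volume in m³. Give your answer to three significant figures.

V₃ ≈ 1.25 m³

Reversible adiabatic, γ = 1.67: T₂ = T₁·(V₁/V₂)^(γ−1) = 552.4 K; P₂ = P₁·(V₁/V₂)^γ = 350.7 kPa.
T constant ⇒ Boyle's law P V = const: T₃ = T₂; V₃ = V₂·(P₂/P₃) = 1.250 m³.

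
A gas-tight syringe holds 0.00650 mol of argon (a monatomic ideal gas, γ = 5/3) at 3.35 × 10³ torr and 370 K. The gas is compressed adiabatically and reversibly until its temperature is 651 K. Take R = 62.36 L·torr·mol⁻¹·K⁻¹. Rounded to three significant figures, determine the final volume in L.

V₂ ≈ 0.0192 L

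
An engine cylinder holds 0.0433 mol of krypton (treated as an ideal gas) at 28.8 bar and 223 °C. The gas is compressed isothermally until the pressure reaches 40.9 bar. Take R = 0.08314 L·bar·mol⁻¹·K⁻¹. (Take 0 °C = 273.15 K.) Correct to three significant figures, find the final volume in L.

V₂ ≈ 0.0437 L

Convert: T₁ = 496.1 K.
From PV = nRT: V₁ = nRT₁/P₁ = 0.06202 L.
Isothermal, so P V is constant: T₂ = T₁; V₂ = V₁·(P₁/P₂) = 0.04367 L.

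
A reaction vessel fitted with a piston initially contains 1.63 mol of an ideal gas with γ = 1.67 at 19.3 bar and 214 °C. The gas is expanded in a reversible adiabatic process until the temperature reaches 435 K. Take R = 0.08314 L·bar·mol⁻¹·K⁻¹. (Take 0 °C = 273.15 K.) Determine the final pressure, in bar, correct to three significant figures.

P₂ ≈ 14.6 bar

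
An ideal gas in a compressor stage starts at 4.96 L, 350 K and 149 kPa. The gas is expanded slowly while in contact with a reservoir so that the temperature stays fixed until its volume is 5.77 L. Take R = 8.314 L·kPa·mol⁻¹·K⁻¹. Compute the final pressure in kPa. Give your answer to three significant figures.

T constant ⇒ Boyle's law P V = const: T₂ = T₁; P₂ = P₁·(V₁/V₂) = 128.1 kPa.

P₂ ≈ 128 kPa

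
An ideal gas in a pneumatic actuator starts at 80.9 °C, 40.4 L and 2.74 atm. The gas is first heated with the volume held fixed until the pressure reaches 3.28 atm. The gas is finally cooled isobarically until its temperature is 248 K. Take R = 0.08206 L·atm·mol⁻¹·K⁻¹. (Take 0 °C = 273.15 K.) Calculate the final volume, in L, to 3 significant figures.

Convert: T₁ = 354.0 K.
Isochoric, so P/T is constant: V₂ = V₁; T₂ = T₁·(P₂/P₁) = 423.8 K.
P constant ⇒ V ∝ T: P₃ = P₂; V₃ = V₂·(T₃/T₂) = 23.64 L.

V₃ ≈ 23.6 L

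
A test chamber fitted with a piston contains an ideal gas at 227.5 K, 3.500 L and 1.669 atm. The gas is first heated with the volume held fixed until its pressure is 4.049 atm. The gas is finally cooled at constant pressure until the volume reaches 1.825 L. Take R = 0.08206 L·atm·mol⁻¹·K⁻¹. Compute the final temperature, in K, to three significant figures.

T₃ ≈ 288 K

Isochoric, so P/T is constant: V₂ = V₁; T₂ = T₁·(P₂/P₁) = 551.9 K.
P constant ⇒ V ∝ T: P₃ = P₂; T₃ = T₂·(V₃/V₂) = 287.8 K.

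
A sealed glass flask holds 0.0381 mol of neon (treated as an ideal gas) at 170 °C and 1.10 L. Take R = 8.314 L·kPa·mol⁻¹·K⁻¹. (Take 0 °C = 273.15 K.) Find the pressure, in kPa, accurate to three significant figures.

P ≈ 128 kPa

Convert: T = 443.15 K.
PV = nRT ⇒ P = nRT/V = (0.0381 × 8.314 × 443.15) / 1.10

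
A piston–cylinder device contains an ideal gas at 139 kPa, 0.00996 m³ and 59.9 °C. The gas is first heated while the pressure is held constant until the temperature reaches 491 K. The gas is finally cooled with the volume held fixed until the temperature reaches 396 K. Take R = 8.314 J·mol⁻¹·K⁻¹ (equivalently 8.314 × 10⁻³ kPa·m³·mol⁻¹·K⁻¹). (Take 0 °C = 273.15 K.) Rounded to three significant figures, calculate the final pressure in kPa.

P₃ ≈ 112 kPa

Convert: T₁ = 333.0 K.
P constant ⇒ V ∝ T: P₂ = P₁; V₂ = V₁·(T₂/T₁) = 0.01468 m³.
V constant ⇒ P ∝ T: V₃ = V₂; P₃ = P₂·(T₃/T₂) = 112.1 kPa.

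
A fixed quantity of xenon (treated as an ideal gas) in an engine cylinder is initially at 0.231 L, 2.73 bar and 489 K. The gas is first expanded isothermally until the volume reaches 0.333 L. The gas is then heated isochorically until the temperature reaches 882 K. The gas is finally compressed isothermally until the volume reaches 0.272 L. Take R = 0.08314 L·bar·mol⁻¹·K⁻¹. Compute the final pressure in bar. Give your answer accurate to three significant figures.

T constant ⇒ Boyle's law P V = const: T₂ = T₁; P₂ = P₁·(V₁/V₂) = 1.894 bar.
Isochoric, so P/T is constant: V₃ = V₂; P₃ = P₂·(T₃/T₂) = 3.416 bar.
T constant ⇒ Boyle's law P V = const: T₄ = T₃; P₄ = P₃·(V₃/V₄) = 4.182 bar.

P₄ ≈ 4.18 bar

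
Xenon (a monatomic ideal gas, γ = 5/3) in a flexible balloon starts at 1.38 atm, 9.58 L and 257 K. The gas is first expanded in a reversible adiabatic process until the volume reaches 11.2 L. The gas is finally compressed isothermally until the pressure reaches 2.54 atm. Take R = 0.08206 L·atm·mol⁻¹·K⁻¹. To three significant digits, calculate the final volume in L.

Adiabatic (γ = 5/3), T V^(γ−1) and P V^γ constant: T₂ = T₁·(V₁/V₂)^(γ−1) = 231.6 K; P₂ = P₁·(V₁/V₂)^γ = 1.064 atm.
T constant ⇒ Boyle's law P V = const: T₃ = T₂; V₃ = V₂·(P₂/P₃) = 4.690 L.

V₃ ≈ 4.69 L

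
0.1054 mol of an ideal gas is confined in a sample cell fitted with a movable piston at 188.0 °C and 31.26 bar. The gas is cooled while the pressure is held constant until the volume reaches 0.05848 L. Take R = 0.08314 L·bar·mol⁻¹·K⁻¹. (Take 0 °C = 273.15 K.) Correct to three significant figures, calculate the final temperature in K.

T₂ ≈ 209 K

Convert: T₁ = 461.1 K.
From PV = nRT: V₁ = nRT₁/P₁ = 0.1293 L.
Isobaric, so V/T is constant: P₂ = P₁; T₂ = T₁·(V₂/V₁) = 208.6 K.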